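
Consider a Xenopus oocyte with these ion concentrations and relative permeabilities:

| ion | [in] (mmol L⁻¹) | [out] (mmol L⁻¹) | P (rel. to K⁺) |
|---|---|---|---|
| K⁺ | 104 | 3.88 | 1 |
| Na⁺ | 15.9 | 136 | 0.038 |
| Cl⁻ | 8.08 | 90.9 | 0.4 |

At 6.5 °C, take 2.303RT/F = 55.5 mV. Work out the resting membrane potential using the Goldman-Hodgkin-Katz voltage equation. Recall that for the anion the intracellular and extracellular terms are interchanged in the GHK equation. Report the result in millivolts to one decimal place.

Vm = 55.5 · log₁₀[(Σ P·[cation]ₒ + Σ P·[anion]ᵢ) / (Σ P·[cation]ᵢ + Σ P·[anion]ₒ)]
Numerator = 1×3.88 + 0.038×136 + 0.4×8.08 = 12.28
Denominator = 1×104 + 0.038×15.9 + 0.4×90.9 = 141
Vm = 55.5 · log₁₀(0.087114) = 55.5 × (-1.0599) = -58.83 mV

-58.8 mV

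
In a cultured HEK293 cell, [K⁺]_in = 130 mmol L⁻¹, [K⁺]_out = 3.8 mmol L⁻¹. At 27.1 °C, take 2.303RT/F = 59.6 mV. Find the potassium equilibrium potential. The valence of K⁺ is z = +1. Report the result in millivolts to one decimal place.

-91.4 mV

E = (59.6/z) · log₁₀([K⁺]_out/[K⁺]_in) with z = +1.
= (59.6/1) · log₁₀(3.8/130) = 59.60 · log₁₀(0.02923)
= 59.60 · (-1.5342) = -91.44 mV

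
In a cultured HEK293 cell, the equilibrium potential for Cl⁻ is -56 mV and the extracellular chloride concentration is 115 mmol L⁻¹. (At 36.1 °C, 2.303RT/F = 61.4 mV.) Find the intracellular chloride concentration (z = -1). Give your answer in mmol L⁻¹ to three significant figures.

14.1 mmol L⁻¹

Nernst: E = (61.4/-1) · log₁₀([out]/[in]), so log₁₀([out]/[in]) = -56.0 × -1 / 61.4 = 0.9121.
[out]/[in] = 10^(0.9121) = 8.167.
[in] = 115 / 8.167 = 14.08 mmol L⁻¹.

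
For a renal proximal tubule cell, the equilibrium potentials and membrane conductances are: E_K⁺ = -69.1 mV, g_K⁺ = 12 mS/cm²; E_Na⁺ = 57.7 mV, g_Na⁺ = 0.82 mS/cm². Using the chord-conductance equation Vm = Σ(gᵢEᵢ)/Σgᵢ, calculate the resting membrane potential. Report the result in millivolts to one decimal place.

Σ gᵢEᵢ = 12·(-69.1) + 0.82·(57.7) = -781.89
Σ gᵢ = 12 + 0.82 = 12.82
Vm = -781.89 / 12.82 = -60.99 mV

-61.0 mV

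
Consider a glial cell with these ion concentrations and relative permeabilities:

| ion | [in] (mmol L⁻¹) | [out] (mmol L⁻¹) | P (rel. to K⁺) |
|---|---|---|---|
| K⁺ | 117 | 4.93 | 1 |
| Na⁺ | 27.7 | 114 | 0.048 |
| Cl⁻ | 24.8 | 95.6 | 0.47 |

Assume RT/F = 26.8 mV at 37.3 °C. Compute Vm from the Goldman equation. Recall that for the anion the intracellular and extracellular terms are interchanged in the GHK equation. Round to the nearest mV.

-54 mV

Vm = 26.8 · ln[(Σ P·[cation]ₒ + Σ P·[anion]ᵢ) / (Σ P·[cation]ᵢ + Σ P·[anion]ₒ)]
Numerator = 1×4.93 + 0.048×114 + 0.47×24.8 = 22.06
Denominator = 1×117 + 0.048×27.7 + 0.47×95.6 = 163.3
Vm = 26.8 · ln(0.13511) = 26.8 × (-2.0017) = -53.64 mV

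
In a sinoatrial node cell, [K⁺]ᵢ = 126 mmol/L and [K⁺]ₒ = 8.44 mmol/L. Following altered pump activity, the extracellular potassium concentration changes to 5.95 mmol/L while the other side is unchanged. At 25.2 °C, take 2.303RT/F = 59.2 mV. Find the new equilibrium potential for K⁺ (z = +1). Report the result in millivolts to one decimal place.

After the shift: [K⁺]_out = 5.95, [K⁺]_in = 126 mmol/L.
E_new = (59.2/1)·log₁₀(5.95/126) = 59.20 · (-1.3259) = -78.49 mV

-78.5 mV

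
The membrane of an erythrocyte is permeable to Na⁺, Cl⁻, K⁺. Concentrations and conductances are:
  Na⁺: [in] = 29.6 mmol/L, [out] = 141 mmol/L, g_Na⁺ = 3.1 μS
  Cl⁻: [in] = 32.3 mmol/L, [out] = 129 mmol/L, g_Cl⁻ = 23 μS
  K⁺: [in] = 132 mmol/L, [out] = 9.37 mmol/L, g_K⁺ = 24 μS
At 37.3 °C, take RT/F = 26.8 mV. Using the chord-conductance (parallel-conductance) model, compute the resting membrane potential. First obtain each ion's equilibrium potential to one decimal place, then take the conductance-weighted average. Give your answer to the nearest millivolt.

E_Na⁺ = (26.8/1)·ln(141/29.6) = 41.8 mV
E_Cl⁻ = (26.8/-1)·ln(129/32.3) = -37.1 mV
E_K⁺ = (26.8/1)·ln(9.37/132) = -70.9 mV
Vm = (Σ gᵢEᵢ)/(Σ gᵢ) = (3.1·41.8 + 23·-37.1 + 24·-70.9) / (3.1 + 23 + 24)
= -2425.32 / 50.1 = -48.41 mV

-48 mV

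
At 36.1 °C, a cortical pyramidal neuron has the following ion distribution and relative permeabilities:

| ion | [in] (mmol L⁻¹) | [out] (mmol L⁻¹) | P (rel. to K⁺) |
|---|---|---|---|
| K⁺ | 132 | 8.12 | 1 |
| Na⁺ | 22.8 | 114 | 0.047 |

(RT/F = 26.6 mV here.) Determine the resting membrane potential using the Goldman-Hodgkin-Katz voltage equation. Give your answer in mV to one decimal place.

-60.9 mV

Vm = 26.6 · ln[(Σ P·[cation]ₒ + Σ P·[anion]ᵢ) / (Σ P·[cation]ᵢ + Σ P·[anion]ₒ)]
Numerator = 1×8.12 + 0.047×114 = 13.48
Denominator = 1×132 + 0.047×22.8 = 133.1
Vm = 26.6 · ln(0.10128) = 26.6 × (-2.2898) = -60.91 mV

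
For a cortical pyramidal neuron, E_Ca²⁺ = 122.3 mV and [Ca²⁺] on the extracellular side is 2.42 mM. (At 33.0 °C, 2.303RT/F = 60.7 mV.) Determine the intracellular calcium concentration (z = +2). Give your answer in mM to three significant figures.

Nernst: E = (60.7/2) · log₁₀([out]/[in]), so log₁₀([out]/[in]) = 122.3 × 2 / 60.7 = 4.0297.
[out]/[in] = 10^(4.0297) = 1.071e+04.
[in] = 2.42 / 1.071e+04 = 0.000226 mM.

0.000226 mM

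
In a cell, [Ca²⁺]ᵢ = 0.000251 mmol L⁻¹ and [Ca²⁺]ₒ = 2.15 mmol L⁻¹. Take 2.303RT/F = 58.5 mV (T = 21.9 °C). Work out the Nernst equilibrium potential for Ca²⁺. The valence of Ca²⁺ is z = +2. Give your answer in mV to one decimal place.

E = (58.5/z) · log₁₀([Ca²⁺]_out/[Ca²⁺]_in) with z = +2.
= (58.5/2) · log₁₀(2.15/0.000251) = 29.25 · log₁₀(8566)
= 29.25 · (3.9328) = 115.03 mV

115.0 mV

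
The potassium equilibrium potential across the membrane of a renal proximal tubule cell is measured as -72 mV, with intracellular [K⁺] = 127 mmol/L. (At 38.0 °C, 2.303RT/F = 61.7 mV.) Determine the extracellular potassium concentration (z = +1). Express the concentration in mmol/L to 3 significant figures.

8.65 mmol/L

Nernst: E = (61.7/1) · log₁₀([out]/[in]), so log₁₀([out]/[in]) = -72.0 × 1 / 61.7 = -1.1669.
[out]/[in] = 10^(-1.1669) = 0.06809.
[out] = 0.06809 × 127 = 8.647 mmol/L.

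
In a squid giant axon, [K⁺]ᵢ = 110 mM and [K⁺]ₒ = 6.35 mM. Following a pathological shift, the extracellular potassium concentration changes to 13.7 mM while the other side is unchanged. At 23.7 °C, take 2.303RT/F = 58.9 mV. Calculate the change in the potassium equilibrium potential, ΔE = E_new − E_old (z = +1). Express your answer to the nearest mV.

20 mV

E_old = (58.9/1)·log₁₀(6.35/110) = -72.95 mV
E_new = (58.9/1)·log₁₀(13.7/110) = -53.29 mV
ΔE = -53.29 − (-72.95) = 19.67 mV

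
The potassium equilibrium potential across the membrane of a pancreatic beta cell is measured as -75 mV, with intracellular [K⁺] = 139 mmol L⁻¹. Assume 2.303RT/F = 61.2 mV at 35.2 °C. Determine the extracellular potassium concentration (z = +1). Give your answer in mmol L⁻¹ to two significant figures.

Nernst: E = (61.2/1) · log₁₀([out]/[in]), so log₁₀([out]/[in]) = -75.0 × 1 / 61.2 = -1.2255.
[out]/[in] = 10^(-1.2255) = 0.0595.
[out] = 0.0595 × 139 = 8.27 mmol L⁻¹.

8.3 mmol L⁻¹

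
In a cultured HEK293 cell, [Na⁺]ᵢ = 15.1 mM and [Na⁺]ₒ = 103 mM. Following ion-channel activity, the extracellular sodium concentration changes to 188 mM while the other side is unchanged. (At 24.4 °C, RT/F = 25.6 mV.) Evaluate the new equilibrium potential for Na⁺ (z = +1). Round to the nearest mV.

After the shift: [Na⁺]_out = 188, [Na⁺]_in = 15.1 mM.
E_new = (25.6/1)·ln(188/15.1) = 25.60 · (2.5217) = 64.56 mV

65 mV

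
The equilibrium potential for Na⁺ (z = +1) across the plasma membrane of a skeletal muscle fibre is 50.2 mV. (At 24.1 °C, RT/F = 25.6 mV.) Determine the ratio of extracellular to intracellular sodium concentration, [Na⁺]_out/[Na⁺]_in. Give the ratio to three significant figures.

ln([out]/[in]) = E·z/(25.6) = 50.2 × 1 / 25.6 = 1.9609
[out]/[in] = e^(1.9609) = 7.106

7.11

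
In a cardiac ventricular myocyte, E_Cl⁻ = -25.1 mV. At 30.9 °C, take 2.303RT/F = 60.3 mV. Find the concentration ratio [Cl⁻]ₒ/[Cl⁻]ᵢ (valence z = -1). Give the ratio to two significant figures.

log₁₀([out]/[in]) = E·z/(60.3) = -25.1 × -1 / 60.3 = 0.4163
[out]/[in] = 10^(0.4163) = 2.608

2.6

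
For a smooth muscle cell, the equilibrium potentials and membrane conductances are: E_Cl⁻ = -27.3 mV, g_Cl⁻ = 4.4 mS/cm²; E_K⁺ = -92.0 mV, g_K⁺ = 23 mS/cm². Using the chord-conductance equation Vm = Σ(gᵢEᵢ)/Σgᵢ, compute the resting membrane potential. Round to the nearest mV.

-82 mV

Σ gᵢEᵢ = 4.4·(-27.3) + 23·(-92.0) = -2236.12
Σ gᵢ = 4.4 + 23 = 27.4
Vm = -2236.12 / 27.4 = -81.61 mV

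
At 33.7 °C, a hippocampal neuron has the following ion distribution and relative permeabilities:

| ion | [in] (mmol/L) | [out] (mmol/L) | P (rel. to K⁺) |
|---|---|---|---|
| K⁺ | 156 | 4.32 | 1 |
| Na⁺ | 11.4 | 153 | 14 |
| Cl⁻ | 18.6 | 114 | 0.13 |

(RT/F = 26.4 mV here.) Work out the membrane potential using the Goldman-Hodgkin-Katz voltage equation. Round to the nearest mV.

Vm = 26.4 · ln[(Σ P·[cation]ₒ + Σ P·[anion]ᵢ) / (Σ P·[cation]ᵢ + Σ P·[anion]ₒ)]
Numerator = 1×4.32 + 14×153 + 0.13×18.6 = 2149
Denominator = 1×156 + 14×11.4 + 0.13×114 = 330.4
Vm = 26.4 · ln(6.5031) = 26.4 × (1.8723) = 49.43 mV

49 mV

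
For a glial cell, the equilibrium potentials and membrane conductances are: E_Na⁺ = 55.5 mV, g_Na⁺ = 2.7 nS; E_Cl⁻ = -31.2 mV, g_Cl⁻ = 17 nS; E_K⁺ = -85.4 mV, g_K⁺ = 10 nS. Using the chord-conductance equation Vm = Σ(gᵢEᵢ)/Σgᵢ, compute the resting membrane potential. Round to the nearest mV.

-42 mV

Σ gᵢEᵢ = 2.7·(55.5) + 17·(-31.2) + 10·(-85.4) = -1234.55
Σ gᵢ = 2.7 + 17 + 10 = 29.7
Vm = -1234.55 / 29.7 = -41.57 mV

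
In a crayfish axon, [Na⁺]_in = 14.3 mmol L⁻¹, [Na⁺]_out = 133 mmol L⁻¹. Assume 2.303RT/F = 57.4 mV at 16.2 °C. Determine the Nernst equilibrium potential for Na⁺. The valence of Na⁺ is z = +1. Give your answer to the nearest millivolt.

56 mV

E = (57.4/z) · log₁₀([Na⁺]_out/[Na⁺]_in) with z = +1.
= (57.4/1) · log₁₀(133/14.3) = 57.40 · log₁₀(9.301)
= 57.40 · (0.9685) = 55.59 mV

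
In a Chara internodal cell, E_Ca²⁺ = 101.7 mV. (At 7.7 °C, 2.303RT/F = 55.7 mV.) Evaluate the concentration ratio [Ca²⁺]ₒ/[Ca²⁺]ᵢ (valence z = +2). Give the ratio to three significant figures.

4480

log₁₀([out]/[in]) = E·z/(55.7) = 101.7 × 2 / 55.7 = 3.6517
[out]/[in] = 10^(3.6517) = 4484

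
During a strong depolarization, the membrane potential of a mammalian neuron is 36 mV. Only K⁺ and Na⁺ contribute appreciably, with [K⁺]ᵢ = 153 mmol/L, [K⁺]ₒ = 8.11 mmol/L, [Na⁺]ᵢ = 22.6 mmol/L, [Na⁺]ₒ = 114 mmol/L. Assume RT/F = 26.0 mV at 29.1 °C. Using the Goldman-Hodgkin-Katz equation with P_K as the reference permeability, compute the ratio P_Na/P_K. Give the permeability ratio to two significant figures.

Let α = P_Na/P_K. GHK: Vm = 26.0·ln[(Kₒ + α·Naₒ)/(Kᵢ + α·Naᵢ)].
e^(Vm/26.0) = e^(36.0/26.0) = 3.9933
So 3.9933·(Kᵢ + α·Naᵢ) = Kₒ + α·Naₒ → α = (3.9933·153.0 − 8.11) / (114.0 − 3.9933·22.6)
α = (611 − 8.11) / (114.0 − 90.25) = 602.9/23.75 = 25.38

25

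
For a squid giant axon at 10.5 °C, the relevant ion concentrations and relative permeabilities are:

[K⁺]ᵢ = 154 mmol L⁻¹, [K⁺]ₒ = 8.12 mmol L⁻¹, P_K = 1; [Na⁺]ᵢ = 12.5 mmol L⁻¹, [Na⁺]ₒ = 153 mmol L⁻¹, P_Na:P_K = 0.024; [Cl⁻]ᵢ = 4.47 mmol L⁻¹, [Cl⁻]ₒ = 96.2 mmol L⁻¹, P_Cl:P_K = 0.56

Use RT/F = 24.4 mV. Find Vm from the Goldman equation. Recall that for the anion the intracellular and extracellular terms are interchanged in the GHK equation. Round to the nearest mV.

-65 mV

Vm = 24.4 · ln[(Σ P·[cation]ₒ + Σ P·[anion]ᵢ) / (Σ P·[cation]ᵢ + Σ P·[anion]ₒ)]
Numerator = 1×8.12 + 0.024×153 + 0.56×4.47 = 14.3
Denominator = 1×154 + 0.024×12.5 + 0.56×96.2 = 208.2
Vm = 24.4 · ln(0.06867) = 24.4 × (-2.6784) = -65.35 mV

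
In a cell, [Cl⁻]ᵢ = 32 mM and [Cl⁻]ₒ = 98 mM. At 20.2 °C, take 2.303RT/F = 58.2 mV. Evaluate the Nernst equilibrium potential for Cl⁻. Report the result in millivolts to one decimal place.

E = (58.2/z) · log₁₀([Cl⁻]_out/[Cl⁻]_in) with z = -1.
For an anion, dividing by z = -1 reverses the sign.
= (58.2/-1) · log₁₀(98/32) = -58.20 · log₁₀(3.062)
= -58.20 · (0.4861) = -28.29 mV

-28.3 mV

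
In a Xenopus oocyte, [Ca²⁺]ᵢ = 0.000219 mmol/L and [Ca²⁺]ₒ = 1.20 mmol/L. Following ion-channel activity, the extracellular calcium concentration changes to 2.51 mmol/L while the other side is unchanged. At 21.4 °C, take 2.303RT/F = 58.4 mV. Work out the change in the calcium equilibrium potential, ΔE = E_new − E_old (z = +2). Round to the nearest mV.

9 mV

E_old = (58.4/2)·log₁₀(1.20/0.000219) = 109.17 mV
E_new = (58.4/2)·log₁₀(2.51/0.000219) = 118.53 mV
ΔE = 118.53 − (109.17) = 9.36 mV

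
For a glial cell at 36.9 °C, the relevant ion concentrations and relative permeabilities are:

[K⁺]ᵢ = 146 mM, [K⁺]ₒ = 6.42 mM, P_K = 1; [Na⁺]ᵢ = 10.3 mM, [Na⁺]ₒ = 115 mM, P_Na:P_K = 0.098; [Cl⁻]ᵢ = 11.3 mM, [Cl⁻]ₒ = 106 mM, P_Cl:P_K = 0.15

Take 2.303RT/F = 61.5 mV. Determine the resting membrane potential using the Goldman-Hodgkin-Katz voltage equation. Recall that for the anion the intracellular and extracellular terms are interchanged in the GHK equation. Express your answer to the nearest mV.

Vm = 61.5 · log₁₀[(Σ P·[cation]ₒ + Σ P·[anion]ᵢ) / (Σ P·[cation]ᵢ + Σ P·[anion]ₒ)]
Numerator = 1×6.42 + 0.098×115 + 0.15×11.3 = 19.38
Denominator = 1×146 + 0.098×10.3 + 0.15×106 = 162.9
Vm = 61.5 · log₁₀(0.11899) = 61.5 × (-0.9245) = -56.86 mV

-57 mV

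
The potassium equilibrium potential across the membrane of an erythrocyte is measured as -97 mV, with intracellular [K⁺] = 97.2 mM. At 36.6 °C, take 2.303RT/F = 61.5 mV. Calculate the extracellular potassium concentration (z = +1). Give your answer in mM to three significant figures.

2.57 mM

Nernst: E = (61.5/1) · log₁₀([out]/[in]), so log₁₀([out]/[in]) = -97.0 × 1 / 61.5 = -1.5772.
[out]/[in] = 10^(-1.5772) = 0.02647.
[out] = 0.02647 × 97.2 = 2.573 mM.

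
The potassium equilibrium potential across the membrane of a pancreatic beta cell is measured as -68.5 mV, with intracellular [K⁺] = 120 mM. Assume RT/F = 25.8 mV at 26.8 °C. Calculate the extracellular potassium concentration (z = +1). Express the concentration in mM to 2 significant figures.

8.4 mM

Nernst: E = (25.8/1) · ln([out]/[in]), so ln([out]/[in]) = -68.5 × 1 / 25.8 = -2.6550.
[out]/[in] = e^(-2.6550) = 0.0703.
[out] = 0.0703 × 120 = 8.436 mM.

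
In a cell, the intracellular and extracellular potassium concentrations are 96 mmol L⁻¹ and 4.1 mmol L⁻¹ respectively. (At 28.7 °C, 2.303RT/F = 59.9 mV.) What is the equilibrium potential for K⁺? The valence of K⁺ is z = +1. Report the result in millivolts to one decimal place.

-82.0 mV

E = (59.9/z) · log₁₀([K⁺]_out/[K⁺]_in) with z = +1.
= (59.9/1) · log₁₀(4.1/96) = 59.90 · log₁₀(0.04271)
= 59.90 · (-1.3695) = -82.03 mV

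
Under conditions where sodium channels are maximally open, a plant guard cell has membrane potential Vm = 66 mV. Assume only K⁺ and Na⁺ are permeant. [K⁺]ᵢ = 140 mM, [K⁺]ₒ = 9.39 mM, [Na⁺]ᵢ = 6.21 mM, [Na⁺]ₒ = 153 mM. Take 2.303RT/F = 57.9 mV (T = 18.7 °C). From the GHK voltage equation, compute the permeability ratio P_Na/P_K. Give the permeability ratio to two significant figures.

Let α = P_Na/P_K. GHK: Vm = 57.9·log₁₀[(Kₒ + α·Naₒ)/(Kᵢ + α·Naᵢ)].
10^(Vm/57.9) = 10^(66.0/57.9) = 13.801
So 13.801·(Kᵢ + α·Naᵢ) = Kₒ + α·Naₒ → α = (13.801·140.0 − 9.39) / (153.0 − 13.801·6.21)
α = (1932 − 9.39) / (153.0 − 85.7) = 1923/67.3 = 28.57

29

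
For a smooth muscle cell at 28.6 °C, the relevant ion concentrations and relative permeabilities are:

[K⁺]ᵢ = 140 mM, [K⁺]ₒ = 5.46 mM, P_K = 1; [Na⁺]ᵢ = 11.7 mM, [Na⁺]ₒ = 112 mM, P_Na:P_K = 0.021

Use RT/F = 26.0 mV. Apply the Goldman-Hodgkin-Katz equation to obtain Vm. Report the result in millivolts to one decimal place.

-75.1 mV

Vm = 26.0 · ln[(Σ P·[cation]ₒ + Σ P·[anion]ᵢ) / (Σ P·[cation]ᵢ + Σ P·[anion]ₒ)]
Numerator = 1×5.46 + 0.021×112 = 7.812
Denominator = 1×140 + 0.021×11.7 = 140.2
Vm = 26.0 · ln(0.055702) = 26.0 × (-2.8877) = -75.08 mV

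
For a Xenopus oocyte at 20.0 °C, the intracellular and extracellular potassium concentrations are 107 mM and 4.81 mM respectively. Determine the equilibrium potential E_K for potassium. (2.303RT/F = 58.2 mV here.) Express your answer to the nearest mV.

-78 mV

E = (58.2/z) · log₁₀([K⁺]_out/[K⁺]_in) with z = +1.
= (58.2/1) · log₁₀(4.81/107) = 58.20 · log₁₀(0.04495)
= 58.20 · (-1.3472) = -78.41 mV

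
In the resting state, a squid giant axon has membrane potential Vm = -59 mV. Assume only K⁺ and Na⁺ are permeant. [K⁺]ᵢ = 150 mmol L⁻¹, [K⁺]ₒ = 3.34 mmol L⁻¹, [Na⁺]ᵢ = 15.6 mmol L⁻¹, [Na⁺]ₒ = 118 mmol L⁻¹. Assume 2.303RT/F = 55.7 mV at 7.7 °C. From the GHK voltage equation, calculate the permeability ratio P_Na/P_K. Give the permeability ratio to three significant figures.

0.0836

Let α = P_Na/P_K. GHK: Vm = 55.7·log₁₀[(Kₒ + α·Naₒ)/(Kᵢ + α·Naᵢ)].
10^(Vm/55.7) = 10^(-59.0/55.7) = 0.087248
So 0.087248·(Kᵢ + α·Naᵢ) = Kₒ + α·Naₒ → α = (0.087248·150.0 − 3.34) / (118.0 − 0.087248·15.6)
α = (13.09 − 3.34) / (118.0 − 1.361) = 9.747/116.6 = 0.08357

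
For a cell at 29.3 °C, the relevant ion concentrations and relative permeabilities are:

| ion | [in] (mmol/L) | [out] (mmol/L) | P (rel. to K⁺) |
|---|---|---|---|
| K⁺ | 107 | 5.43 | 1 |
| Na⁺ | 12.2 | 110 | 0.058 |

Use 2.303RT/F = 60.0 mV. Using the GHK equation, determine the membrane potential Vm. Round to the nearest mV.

-58 mV

Vm = 60.0 · log₁₀[(Σ P·[cation]ₒ + Σ P·[anion]ᵢ) / (Σ P·[cation]ᵢ + Σ P·[anion]ₒ)]
Numerator = 1×5.43 + 0.058×110 = 11.81
Denominator = 1×107 + 0.058×12.2 = 107.7
Vm = 60.0 · log₁₀(0.10965) = 60.0 × (-0.9600) = -57.60 mV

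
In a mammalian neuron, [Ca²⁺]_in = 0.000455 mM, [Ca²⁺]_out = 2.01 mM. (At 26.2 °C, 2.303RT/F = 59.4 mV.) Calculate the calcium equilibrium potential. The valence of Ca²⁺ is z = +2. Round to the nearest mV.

108 mV

E = (59.4/z) · log₁₀([Ca²⁺]_out/[Ca²⁺]_in) with z = +2.
= (59.4/2) · log₁₀(2.01/0.000455) = 29.70 · log₁₀(4418)
= 29.70 · (3.6452) = 108.26 mV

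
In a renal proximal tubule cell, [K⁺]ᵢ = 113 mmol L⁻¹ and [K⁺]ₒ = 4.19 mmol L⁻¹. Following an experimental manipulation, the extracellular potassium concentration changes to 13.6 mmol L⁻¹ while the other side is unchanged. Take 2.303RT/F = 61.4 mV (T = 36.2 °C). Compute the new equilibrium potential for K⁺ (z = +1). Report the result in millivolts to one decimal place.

After the shift: [K⁺]_out = 13.6, [K⁺]_in = 113 mmol L⁻¹.
E_new = (61.4/1)·log₁₀(13.6/113) = 61.40 · (-0.9195) = -56.46 mV

-56.5 mV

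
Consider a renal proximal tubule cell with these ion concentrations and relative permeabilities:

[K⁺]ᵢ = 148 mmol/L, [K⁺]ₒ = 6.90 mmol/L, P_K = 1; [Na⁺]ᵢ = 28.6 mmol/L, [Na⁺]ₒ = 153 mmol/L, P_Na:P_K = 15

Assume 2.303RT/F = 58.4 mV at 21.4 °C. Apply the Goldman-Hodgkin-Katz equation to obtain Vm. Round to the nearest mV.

35 mV

Vm = 58.4 · log₁₀[(Σ P·[cation]ₒ + Σ P·[anion]ᵢ) / (Σ P·[cation]ᵢ + Σ P·[anion]ₒ)]
Numerator = 1×6.90 + 15×153 = 2302
Denominator = 1×148 + 15×28.6 = 577
Vm = 58.4 · log₁₀(3.9894) = 58.4 × (0.6009) = 35.09 mV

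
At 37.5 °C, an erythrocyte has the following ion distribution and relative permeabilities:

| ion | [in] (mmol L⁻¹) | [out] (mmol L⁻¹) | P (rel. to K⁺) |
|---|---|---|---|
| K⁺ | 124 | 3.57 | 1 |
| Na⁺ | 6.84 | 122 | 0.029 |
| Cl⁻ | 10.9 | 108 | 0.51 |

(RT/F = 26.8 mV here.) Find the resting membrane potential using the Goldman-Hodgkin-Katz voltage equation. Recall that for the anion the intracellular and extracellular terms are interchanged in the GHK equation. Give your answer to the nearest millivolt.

-71 mV

Vm = 26.8 · ln[(Σ P·[cation]ₒ + Σ P·[anion]ᵢ) / (Σ P·[cation]ᵢ + Σ P·[anion]ₒ)]
Numerator = 1×3.57 + 0.029×122 + 0.51×10.9 = 12.67
Denominator = 1×124 + 0.029×6.84 + 0.51×108 = 179.3
Vm = 26.8 · ln(0.070655) = 26.8 × (-2.6499) = -71.02 mV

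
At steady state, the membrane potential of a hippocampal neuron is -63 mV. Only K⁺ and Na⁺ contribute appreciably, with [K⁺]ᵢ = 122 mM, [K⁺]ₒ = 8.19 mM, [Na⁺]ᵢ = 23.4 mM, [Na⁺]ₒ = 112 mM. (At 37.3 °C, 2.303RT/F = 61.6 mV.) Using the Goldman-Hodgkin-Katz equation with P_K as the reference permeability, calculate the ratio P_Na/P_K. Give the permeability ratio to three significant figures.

Let α = P_Na/P_K. GHK: Vm = 61.6·log₁₀[(Kₒ + α·Naₒ)/(Kᵢ + α·Naᵢ)].
10^(Vm/61.6) = 10^(-63.0/61.6) = 0.094901
So 0.094901·(Kᵢ + α·Naᵢ) = Kₒ + α·Naₒ → α = (0.094901·122.0 − 8.19) / (112.0 − 0.094901·23.4)
α = (11.58 − 8.19) / (112.0 − 2.221) = 3.388/109.8 = 0.03086

0.0309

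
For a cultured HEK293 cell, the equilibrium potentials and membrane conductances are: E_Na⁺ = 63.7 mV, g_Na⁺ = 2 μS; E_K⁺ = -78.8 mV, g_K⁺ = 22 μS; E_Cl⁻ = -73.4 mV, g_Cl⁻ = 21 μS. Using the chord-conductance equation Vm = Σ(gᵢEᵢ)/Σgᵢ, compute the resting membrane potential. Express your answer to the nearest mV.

-70 mV

Σ gᵢEᵢ = 2·(63.7) + 22·(-78.8) + 21·(-73.4) = -3147.60
Σ gᵢ = 2 + 22 + 21 = 45
Vm = -3147.60 / 45 = -69.95 mV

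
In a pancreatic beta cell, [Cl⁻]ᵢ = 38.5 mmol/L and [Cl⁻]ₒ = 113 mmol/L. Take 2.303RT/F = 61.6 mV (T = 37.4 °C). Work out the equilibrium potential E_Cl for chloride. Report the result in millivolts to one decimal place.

E = (61.6/z) · log₁₀([Cl⁻]_out/[Cl⁻]_in) with z = -1.
For an anion, dividing by z = -1 reverses the sign.
= (61.6/-1) · log₁₀(113/38.5) = -61.60 · log₁₀(2.935)
= -61.60 · (0.4676) = -28.81 mV

-28.8 mV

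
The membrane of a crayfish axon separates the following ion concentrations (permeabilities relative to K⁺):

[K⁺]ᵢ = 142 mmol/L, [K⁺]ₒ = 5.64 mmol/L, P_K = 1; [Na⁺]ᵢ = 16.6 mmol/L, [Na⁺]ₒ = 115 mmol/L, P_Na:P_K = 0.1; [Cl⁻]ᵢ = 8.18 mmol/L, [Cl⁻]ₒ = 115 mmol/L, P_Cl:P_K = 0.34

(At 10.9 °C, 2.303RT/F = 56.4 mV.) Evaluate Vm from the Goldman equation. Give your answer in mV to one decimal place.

Vm = 56.4 · log₁₀[(Σ P·[cation]ₒ + Σ P·[anion]ᵢ) / (Σ P·[cation]ᵢ + Σ P·[anion]ₒ)]
Numerator = 1×5.64 + 0.1×115 + 0.34×8.18 = 19.92
Denominator = 1×142 + 0.1×16.6 + 0.34×115 = 182.8
Vm = 56.4 · log₁₀(0.109) = 56.4 × (-0.9626) = -54.29 mV

-54.3 mV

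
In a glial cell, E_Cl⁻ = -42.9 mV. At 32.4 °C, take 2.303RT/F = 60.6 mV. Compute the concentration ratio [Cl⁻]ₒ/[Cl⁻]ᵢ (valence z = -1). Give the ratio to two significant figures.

5.1

log₁₀([out]/[in]) = E·z/(60.6) = -42.9 × -1 / 60.6 = 0.7079
[out]/[in] = 10^(0.7079) = 5.104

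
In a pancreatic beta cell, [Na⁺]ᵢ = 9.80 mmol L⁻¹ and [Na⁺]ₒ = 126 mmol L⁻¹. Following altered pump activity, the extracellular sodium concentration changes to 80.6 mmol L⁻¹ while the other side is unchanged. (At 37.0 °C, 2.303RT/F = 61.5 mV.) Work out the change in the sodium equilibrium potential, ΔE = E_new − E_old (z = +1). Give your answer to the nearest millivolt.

-12 mV

E_old = (61.5/1)·log₁₀(126/9.80) = 68.21 mV
E_new = (61.5/1)·log₁₀(80.6/9.80) = 56.28 mV
ΔE = 56.28 − (68.21) = -11.93 mV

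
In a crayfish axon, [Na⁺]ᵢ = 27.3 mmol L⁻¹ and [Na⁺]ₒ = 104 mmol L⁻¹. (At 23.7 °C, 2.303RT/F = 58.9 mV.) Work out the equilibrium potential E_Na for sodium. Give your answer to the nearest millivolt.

34 mV

E = (58.9/z) · log₁₀([Na⁺]_out/[Na⁺]_in) with z = +1.
= (58.9/1) · log₁₀(104/27.3) = 58.90 · log₁₀(3.81)
= 58.90 · (0.5809) = 34.21 mV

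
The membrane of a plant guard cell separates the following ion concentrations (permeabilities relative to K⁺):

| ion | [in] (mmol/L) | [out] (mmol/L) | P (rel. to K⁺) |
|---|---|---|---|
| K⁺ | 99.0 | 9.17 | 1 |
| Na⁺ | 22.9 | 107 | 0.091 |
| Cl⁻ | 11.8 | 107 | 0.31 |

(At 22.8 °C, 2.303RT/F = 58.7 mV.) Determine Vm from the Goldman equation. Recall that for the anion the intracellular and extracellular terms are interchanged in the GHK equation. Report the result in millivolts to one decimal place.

-45.5 mV

Vm = 58.7 · log₁₀[(Σ P·[cation]ₒ + Σ P·[anion]ᵢ) / (Σ P·[cation]ᵢ + Σ P·[anion]ₒ)]
Numerator = 1×9.17 + 0.091×107 + 0.31×11.8 = 22.57
Denominator = 1×99.0 + 0.091×22.9 + 0.31×107 = 134.3
Vm = 58.7 · log₁₀(0.16808) = 58.7 × (-0.7745) = -45.46 mV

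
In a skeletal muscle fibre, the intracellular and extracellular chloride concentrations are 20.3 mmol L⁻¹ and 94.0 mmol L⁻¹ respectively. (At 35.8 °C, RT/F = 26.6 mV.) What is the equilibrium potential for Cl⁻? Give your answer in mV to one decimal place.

-40.8 mV

E = (26.6/z) · ln([Cl⁻]_out/[Cl⁻]_in) with z = -1.
For an anion, dividing by z = -1 reverses the sign.
= (26.6/-1) · ln(94.0/20.3) = -26.60 · ln(4.631)
= -26.60 · (1.5327) = -40.77 mV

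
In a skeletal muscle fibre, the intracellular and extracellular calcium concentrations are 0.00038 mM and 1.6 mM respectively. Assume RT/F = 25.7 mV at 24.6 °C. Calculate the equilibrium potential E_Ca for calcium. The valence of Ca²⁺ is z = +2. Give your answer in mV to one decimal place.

E = (25.7/z) · ln([Ca²⁺]_out/[Ca²⁺]_in) with z = +2.
= (25.7/2) · ln(1.6/0.00038) = 12.85 · ln(4211)
= 12.85 · (8.3453) = 107.24 mV

107.2 mV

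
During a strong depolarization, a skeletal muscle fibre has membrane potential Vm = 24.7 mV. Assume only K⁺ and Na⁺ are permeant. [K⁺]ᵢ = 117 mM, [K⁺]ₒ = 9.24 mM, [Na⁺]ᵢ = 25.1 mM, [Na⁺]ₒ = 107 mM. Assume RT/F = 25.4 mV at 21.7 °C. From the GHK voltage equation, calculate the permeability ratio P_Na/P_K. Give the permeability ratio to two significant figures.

Let α = P_Na/P_K. GHK: Vm = 25.4·ln[(Kₒ + α·Naₒ)/(Kᵢ + α·Naᵢ)].
e^(Vm/25.4) = e^(24.7/25.4) = 2.6444
So 2.6444·(Kᵢ + α·Naᵢ) = Kₒ + α·Naₒ → α = (2.6444·117.0 − 9.24) / (107.0 − 2.6444·25.1)
α = (309.4 − 9.24) / (107.0 − 66.37) = 300.2/40.63 = 7.388

7.4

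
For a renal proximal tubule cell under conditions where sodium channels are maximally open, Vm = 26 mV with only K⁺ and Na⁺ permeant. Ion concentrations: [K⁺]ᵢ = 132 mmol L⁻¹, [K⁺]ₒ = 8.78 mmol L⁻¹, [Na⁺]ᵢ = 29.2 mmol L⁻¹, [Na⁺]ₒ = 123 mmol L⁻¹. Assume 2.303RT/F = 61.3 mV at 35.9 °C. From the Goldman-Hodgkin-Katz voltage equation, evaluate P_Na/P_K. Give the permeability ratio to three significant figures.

Let α = P_Na/P_K. GHK: Vm = 61.3·log₁₀[(Kₒ + α·Naₒ)/(Kᵢ + α·Naᵢ)].
10^(Vm/61.3) = 10^(26.0/61.3) = 2.6555
So 2.6555·(Kᵢ + α·Naᵢ) = Kₒ + α·Naₒ → α = (2.6555·132.0 − 8.78) / (123.0 − 2.6555·29.2)
α = (350.5 − 8.78) / (123.0 − 77.54) = 341.7/45.46 = 7.517

7.52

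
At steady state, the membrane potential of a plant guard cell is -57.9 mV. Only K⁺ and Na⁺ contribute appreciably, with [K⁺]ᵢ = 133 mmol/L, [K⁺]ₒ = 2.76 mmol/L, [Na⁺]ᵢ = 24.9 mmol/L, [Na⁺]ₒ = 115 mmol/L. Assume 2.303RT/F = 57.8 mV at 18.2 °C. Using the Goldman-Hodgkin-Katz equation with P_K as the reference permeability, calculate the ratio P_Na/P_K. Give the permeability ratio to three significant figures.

0.0932

Let α = P_Na/P_K. GHK: Vm = 57.8·log₁₀[(Kₒ + α·Naₒ)/(Kᵢ + α·Naᵢ)].
10^(Vm/57.8) = 10^(-57.9/57.8) = 0.099602
So 0.099602·(Kᵢ + α·Naᵢ) = Kₒ + α·Naₒ → α = (0.099602·133.0 − 2.76) / (115.0 − 0.099602·24.9)
α = (13.25 − 2.76) / (115.0 − 2.48) = 10.49/112.5 = 0.0932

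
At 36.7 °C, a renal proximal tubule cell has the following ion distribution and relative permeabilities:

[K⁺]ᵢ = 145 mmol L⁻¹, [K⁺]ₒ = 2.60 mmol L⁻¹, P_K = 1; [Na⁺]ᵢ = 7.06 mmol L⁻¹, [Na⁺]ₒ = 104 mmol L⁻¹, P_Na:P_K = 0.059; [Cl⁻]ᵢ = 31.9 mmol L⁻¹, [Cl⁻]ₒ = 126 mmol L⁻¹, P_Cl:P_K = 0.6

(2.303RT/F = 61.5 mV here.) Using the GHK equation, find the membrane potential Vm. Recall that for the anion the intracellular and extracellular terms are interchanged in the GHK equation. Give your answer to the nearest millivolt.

-55 mV

Vm = 61.5 · log₁₀[(Σ P·[cation]ₒ + Σ P·[anion]ᵢ) / (Σ P·[cation]ᵢ + Σ P·[anion]ₒ)]
Numerator = 1×2.60 + 0.059×104 + 0.6×31.9 = 27.88
Denominator = 1×145 + 0.059×7.06 + 0.6×126 = 221
Vm = 61.5 · log₁₀(0.12613) = 61.5 × (-0.8992) = -55.30 mV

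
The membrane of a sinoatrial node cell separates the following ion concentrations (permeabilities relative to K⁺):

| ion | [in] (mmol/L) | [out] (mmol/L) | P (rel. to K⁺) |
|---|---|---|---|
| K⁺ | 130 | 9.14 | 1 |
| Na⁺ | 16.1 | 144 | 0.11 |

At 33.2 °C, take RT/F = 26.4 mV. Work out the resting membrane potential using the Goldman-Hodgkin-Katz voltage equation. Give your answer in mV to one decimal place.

Vm = 26.4 · ln[(Σ P·[cation]ₒ + Σ P·[anion]ᵢ) / (Σ P·[cation]ᵢ + Σ P·[anion]ₒ)]
Numerator = 1×9.14 + 0.11×144 = 24.98
Denominator = 1×130 + 0.11×16.1 = 131.8
Vm = 26.4 · ln(0.18957) = 26.4 × (-1.6630) = -43.90 mV

-43.9 mV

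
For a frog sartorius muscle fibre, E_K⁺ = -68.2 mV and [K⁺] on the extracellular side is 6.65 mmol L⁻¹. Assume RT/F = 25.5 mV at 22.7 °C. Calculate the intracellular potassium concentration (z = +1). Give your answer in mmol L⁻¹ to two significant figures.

96 mmol L⁻¹

Nernst: E = (25.5/1) · ln([out]/[in]), so ln([out]/[in]) = -68.2 × 1 / 25.5 = -2.6745.
[out]/[in] = e^(-2.6745) = 0.06894.
[in] = 6.65 / 0.06894 = 96.46 mmol L⁻¹.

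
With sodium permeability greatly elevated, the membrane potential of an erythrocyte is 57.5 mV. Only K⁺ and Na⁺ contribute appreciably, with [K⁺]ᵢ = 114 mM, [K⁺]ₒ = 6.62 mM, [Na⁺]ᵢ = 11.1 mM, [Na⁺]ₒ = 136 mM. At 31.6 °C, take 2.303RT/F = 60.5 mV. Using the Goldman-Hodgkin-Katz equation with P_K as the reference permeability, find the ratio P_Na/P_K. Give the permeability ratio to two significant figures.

Let α = P_Na/P_K. GHK: Vm = 60.5·log₁₀[(Kₒ + α·Naₒ)/(Kᵢ + α·Naᵢ)].
10^(Vm/60.5) = 10^(57.5/60.5) = 8.921
So 8.921·(Kᵢ + α·Naᵢ) = Kₒ + α·Naₒ → α = (8.921·114.0 − 6.62) / (136.0 − 8.921·11.1)
α = (1017 − 6.62) / (136.0 − 99.02) = 1010/36.98 = 27.32

27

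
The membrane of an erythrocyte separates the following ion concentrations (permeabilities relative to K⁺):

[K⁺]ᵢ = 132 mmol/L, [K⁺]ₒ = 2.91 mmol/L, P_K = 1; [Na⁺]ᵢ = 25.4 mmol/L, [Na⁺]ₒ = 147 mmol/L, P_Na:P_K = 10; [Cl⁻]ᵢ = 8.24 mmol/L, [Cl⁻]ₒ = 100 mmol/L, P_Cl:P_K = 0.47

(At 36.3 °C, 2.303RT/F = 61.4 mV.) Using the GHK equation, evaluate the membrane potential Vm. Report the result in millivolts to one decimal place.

32.7 mV

Vm = 61.4 · log₁₀[(Σ P·[cation]ₒ + Σ P·[anion]ᵢ) / (Σ P·[cation]ᵢ + Σ P·[anion]ₒ)]
Numerator = 1×2.91 + 10×147 + 0.47×8.24 = 1477
Denominator = 1×132 + 10×25.4 + 0.47×100 = 433
Vm = 61.4 · log₁₀(3.4106) = 61.4 × (0.5328) = 32.72 mV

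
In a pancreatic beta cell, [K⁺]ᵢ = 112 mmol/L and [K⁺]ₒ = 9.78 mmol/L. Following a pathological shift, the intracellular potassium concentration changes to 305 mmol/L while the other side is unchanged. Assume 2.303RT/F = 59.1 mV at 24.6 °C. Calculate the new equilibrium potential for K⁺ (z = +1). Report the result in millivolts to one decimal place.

After the shift: [K⁺]_out = 9.78, [K⁺]_in = 305 mmol/L.
E_new = (59.1/1)·log₁₀(9.78/305) = 59.10 · (-1.4940) = -88.29 mV

-88.3 mV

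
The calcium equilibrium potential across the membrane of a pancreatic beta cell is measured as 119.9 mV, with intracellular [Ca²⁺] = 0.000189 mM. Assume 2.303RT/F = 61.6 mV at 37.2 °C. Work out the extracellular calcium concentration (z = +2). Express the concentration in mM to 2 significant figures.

1.5 mM

Nernst: E = (61.6/2) · log₁₀([out]/[in]), so log₁₀([out]/[in]) = 119.9 × 2 / 61.6 = 3.8929.
[out]/[in] = 10^(3.8929) = 7814.
[out] = 7814 × 0.000189 = 1.477 mM.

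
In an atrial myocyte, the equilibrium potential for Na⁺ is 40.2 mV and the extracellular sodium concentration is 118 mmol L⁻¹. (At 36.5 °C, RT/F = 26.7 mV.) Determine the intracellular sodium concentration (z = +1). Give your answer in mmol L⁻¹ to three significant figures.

26.2 mmol L⁻¹

Nernst: E = (26.7/1) · ln([out]/[in]), so ln([out]/[in]) = 40.2 × 1 / 26.7 = 1.5056.
[out]/[in] = e^(1.5056) = 4.507.
[in] = 118 / 4.507 = 26.18 mmol L⁻¹.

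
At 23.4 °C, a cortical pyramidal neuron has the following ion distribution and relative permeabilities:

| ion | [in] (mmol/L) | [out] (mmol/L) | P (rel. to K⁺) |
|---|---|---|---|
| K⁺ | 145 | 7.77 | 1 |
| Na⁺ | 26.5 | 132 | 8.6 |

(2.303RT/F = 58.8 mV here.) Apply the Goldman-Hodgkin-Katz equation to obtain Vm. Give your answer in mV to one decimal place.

28.6 mV

Vm = 58.8 · log₁₀[(Σ P·[cation]ₒ + Σ P·[anion]ᵢ) / (Σ P·[cation]ᵢ + Σ P·[anion]ₒ)]
Numerator = 1×7.77 + 8.6×132 = 1143
Denominator = 1×145 + 8.6×26.5 = 372.9
Vm = 58.8 · log₁₀(3.0651) = 58.8 × (0.4864) = 28.60 mV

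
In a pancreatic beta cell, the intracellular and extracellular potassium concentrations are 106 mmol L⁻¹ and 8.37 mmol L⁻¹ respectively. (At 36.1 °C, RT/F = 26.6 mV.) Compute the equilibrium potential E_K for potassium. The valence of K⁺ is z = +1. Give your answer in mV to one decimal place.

E = (26.6/z) · ln([K⁺]_out/[K⁺]_in) with z = +1.
= (26.6/1) · ln(8.37/106) = 26.60 · ln(0.07896)
= 26.60 · (-2.5388) = -67.53 mV

-67.5 mV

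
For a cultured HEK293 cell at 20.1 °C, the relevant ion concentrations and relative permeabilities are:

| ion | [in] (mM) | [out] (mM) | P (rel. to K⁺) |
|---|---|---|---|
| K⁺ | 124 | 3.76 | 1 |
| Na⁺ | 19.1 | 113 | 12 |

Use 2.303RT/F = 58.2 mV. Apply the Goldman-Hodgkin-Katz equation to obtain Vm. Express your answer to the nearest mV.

34 mV

Vm = 58.2 · log₁₀[(Σ P·[cation]ₒ + Σ P·[anion]ᵢ) / (Σ P·[cation]ᵢ + Σ P·[anion]ₒ)]
Numerator = 1×3.76 + 12×113 = 1360
Denominator = 1×124 + 12×19.1 = 353.2
Vm = 58.2 · log₁₀(3.8498) = 58.2 × (0.5854) = 34.07 mV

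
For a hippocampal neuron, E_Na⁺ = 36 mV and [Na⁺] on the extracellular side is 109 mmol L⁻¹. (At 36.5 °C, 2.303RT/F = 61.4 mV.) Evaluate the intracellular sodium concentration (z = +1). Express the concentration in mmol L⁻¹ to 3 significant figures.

Nernst: E = (61.4/1) · log₁₀([out]/[in]), so log₁₀([out]/[in]) = 36.0 × 1 / 61.4 = 0.5863.
[out]/[in] = 10^(0.5863) = 3.858.
[in] = 109 / 3.858 = 28.26 mmol L⁻¹.

28.3 mmol L⁻¹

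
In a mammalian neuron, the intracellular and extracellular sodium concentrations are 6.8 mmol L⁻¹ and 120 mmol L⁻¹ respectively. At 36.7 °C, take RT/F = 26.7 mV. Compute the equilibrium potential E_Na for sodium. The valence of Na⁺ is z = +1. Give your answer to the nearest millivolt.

E = (26.7/z) · ln([Na⁺]_out/[Na⁺]_in) with z = +1.
= (26.7/1) · ln(120/6.8) = 26.70 · ln(17.65)
= 26.70 · (2.8706) = 76.64 mV

77 mV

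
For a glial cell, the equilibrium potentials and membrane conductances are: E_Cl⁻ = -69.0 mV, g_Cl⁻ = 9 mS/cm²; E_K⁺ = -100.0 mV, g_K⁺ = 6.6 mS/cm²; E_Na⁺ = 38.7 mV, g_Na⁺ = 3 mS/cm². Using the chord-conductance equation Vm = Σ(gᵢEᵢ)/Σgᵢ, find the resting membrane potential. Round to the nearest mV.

-63 mV

Σ gᵢEᵢ = 9·(-69.0) + 6.6·(-100.0) + 3·(38.7) = -1164.90
Σ gᵢ = 9 + 6.6 + 3 = 18.6
Vm = -1164.90 / 18.6 = -62.63 mV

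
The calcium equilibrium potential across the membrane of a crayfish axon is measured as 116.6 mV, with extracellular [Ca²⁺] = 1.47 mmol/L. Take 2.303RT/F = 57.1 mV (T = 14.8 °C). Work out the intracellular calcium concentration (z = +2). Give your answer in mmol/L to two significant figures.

0.00012 mmol/L

Nernst: E = (57.1/2) · log₁₀([out]/[in]), so log₁₀([out]/[in]) = 116.6 × 2 / 57.1 = 4.0841.
[out]/[in] = 10^(4.0841) = 1.214e+04.
[in] = 1.47 / 1.214e+04 = 0.0001211 mmol/L.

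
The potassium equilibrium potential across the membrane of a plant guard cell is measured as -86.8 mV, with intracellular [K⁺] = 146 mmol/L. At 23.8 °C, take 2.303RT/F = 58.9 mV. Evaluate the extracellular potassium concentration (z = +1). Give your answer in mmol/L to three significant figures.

Nernst: E = (58.9/1) · log₁₀([out]/[in]), so log₁₀([out]/[in]) = -86.8 × 1 / 58.9 = -1.4737.
[out]/[in] = 10^(-1.4737) = 0.0336.
[out] = 0.0336 × 146 = 4.905 mmol/L.

4.91 mmol/L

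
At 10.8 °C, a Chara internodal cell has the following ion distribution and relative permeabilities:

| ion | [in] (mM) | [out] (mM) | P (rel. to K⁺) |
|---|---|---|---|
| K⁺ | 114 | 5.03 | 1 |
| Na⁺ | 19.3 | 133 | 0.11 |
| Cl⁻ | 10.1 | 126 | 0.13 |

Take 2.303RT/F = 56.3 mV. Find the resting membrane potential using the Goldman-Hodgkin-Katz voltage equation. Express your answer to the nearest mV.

Vm = 56.3 · log₁₀[(Σ P·[cation]ₒ + Σ P·[anion]ᵢ) / (Σ P·[cation]ᵢ + Σ P·[anion]ₒ)]
Numerator = 1×5.03 + 0.11×133 + 0.13×10.1 = 20.97
Denominator = 1×114 + 0.11×19.3 + 0.13×126 = 132.5
Vm = 56.3 · log₁₀(0.15828) = 56.3 × (-0.8006) = -45.07 mV

-45 mV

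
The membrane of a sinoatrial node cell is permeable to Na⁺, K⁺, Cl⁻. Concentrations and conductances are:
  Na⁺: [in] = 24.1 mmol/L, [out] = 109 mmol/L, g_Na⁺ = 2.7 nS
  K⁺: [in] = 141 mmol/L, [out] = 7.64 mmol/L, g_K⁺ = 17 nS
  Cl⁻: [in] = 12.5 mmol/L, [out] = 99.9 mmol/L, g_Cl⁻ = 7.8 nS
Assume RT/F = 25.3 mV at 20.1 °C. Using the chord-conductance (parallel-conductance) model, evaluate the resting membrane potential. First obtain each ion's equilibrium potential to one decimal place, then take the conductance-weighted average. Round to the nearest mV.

-57 mV

E_Na⁺ = (25.3/1)·ln(109/24.1) = 38.2 mV
E_K⁺ = (25.3/1)·ln(7.64/141) = -73.8 mV
E_Cl⁻ = (25.3/-1)·ln(99.9/12.5) = -52.6 mV
Vm = (Σ gᵢEᵢ)/(Σ gᵢ) = (2.7·38.2 + 17·-73.8 + 7.8·-52.6) / (2.7 + 17 + 7.8)
= -1561.74 / 27.5 = -56.79 mV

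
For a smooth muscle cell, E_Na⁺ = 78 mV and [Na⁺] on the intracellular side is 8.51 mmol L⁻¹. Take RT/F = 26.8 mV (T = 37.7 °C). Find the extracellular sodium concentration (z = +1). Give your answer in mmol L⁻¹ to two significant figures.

160 mmol L⁻¹

Nernst: E = (26.8/1) · ln([out]/[in]), so ln([out]/[in]) = 78.0 × 1 / 26.8 = 2.9104.
[out]/[in] = e^(2.9104) = 18.37.
[out] = 18.37 × 8.51 = 156.3 mmol L⁻¹.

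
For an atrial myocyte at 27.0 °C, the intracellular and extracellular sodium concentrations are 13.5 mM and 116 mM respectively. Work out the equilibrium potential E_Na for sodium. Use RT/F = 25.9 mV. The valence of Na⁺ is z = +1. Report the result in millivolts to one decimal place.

E = (25.9/z) · ln([Na⁺]_out/[Na⁺]_in) with z = +1.
= (25.9/1) · ln(116/13.5) = 25.90 · ln(8.593)
= 25.90 · (2.1509) = 55.71 mV

55.7 mV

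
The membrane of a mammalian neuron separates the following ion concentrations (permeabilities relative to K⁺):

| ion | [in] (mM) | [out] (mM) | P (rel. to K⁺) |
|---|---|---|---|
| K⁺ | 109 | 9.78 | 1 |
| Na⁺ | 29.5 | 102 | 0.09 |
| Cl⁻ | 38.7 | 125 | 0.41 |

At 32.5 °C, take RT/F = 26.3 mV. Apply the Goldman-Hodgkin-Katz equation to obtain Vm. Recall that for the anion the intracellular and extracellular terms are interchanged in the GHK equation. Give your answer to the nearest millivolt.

Vm = 26.3 · ln[(Σ P·[cation]ₒ + Σ P·[anion]ᵢ) / (Σ P·[cation]ᵢ + Σ P·[anion]ₒ)]
Numerator = 1×9.78 + 0.09×102 + 0.41×38.7 = 34.83
Denominator = 1×109 + 0.09×29.5 + 0.41×125 = 162.9
Vm = 26.3 · ln(0.21379) = 26.3 × (-1.5428) = -40.57 mV

-41 mV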